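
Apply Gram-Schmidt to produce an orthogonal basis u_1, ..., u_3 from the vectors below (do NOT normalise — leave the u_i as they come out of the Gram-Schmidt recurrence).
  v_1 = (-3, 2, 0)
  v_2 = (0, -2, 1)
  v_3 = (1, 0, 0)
Orthogonal basis:
  u_1 = (-3, 2, 0)
  u_2 = (-12/13, -18/13, 1)
  u_3 = (4/49, 6/49, 12/49)

Apply the Gram-Schmidt recurrence
  u_1 = v_1
  u_i = v_i − Σ_{j<i} ((v_i · u_j) / (u_j · u_j)) · u_j.

Step by step this gives:
  u_1 = (-3, 2, 0)
  u_2 = (-12/13, -18/13, 1)
  u_3 = (4/49, 6/49, 12/49)

Orthogonality check:
  u_2 · u_1 = 0 (should be 0)
  u_3 · u_1 = 0 (should be 0)
  u_3 · u_2 = 0 (should be 0)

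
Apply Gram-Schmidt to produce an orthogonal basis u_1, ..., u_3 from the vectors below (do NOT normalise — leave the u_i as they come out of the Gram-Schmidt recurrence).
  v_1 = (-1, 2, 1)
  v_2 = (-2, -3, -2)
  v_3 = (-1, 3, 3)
Orthogonal basis:
  u_1 = (-1, 2, 1)
  u_2 = (-3, -1, -1)
  u_3 = (-5/33, -20/33, 35/33)

Apply the Gram-Schmidt recurrence
  u_1 = v_1
  u_i = v_i − Σ_{j<i} ((v_i · u_j) / (u_j · u_j)) · u_j.

Step by step this gives:
  u_1 = (-1, 2, 1)
  u_2 = (-3, -1, -1)
  u_3 = (-5/33, -20/33, 35/33)

Orthogonality check:
  u_2 · u_1 = 0 (should be 0)
  u_3 · u_1 = 0 (should be 0)
  u_3 · u_2 = 0 (should be 0)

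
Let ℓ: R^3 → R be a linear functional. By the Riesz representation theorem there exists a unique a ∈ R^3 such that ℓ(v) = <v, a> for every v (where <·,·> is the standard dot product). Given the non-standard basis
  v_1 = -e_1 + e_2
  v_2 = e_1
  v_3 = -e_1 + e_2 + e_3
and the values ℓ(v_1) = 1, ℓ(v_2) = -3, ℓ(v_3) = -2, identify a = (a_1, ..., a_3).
a = (-3, -2, -3)

Write a = (a_1, ..., a_3) in the standard basis. For each basis vector v_i, ℓ(v_i) = <v_i, a> is a linear equation in the a_j's. Collect the n equations into a matrix system V a = ℓ, where row i of V is v_i (expressed in the standard basis). Since V is invertible (lower-triangular with 1s on the diagonal, up to permutation), solve by back-substitution:
  V =
[[-1, 1, 0],
 [1, 0, 0],
 [-1, 1, 1]]
  V a = (1, -3, -2)
Solving gives a = (-3, -2, -3).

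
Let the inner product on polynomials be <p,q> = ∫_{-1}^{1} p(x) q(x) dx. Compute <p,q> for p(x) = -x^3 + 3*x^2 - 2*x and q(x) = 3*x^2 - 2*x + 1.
<p,q> = 136/15

Expand the product: p(x)·q(x) = -3*x^5 + 11*x^4 - 13*x^3 + 7*x^2 - 2*x.
∫_{-1}^{1} of each monomial x^k gives [2/(k+1) if k even, 0 if k odd]. Integrating term-by-term (or equivalently evaluating the antiderivative F(x) = -x^6/2 + 11*x^5/5 - 13*x^4/4 + 7*x^3/3 - x^2 at the endpoints):
  F(1) − F(−1) = -13/60 − (-557/60) = 136/15.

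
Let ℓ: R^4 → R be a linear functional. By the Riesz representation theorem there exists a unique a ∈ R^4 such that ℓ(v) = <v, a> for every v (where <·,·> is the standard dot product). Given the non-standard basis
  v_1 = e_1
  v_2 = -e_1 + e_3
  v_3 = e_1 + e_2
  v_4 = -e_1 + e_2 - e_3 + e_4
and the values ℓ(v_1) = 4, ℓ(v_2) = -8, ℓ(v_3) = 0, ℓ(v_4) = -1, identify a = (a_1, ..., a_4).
a = (4, -4, -4, 3)

Write a = (a_1, ..., a_4) in the standard basis. For each basis vector v_i, ℓ(v_i) = <v_i, a> is a linear equation in the a_j's. Collect the n equations into a matrix system V a = ℓ, where row i of V is v_i (expressed in the standard basis). Since V is invertible (lower-triangular with 1s on the diagonal, up to permutation), solve by back-substitution:
  V =
[[1, 0, 0, 0],
 [-1, 0, 1, 0],
 [1, 1, 0, 0],
 [-1, 1, -1, 1]]
  V a = (4, -8, 0, -1)
Solving gives a = (4, -4, -4, 3).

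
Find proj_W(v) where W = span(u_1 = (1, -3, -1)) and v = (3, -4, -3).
proj_W(v) = (18/11, -54/11, -18/11)

Set up U = [u_1 | ... | u_1] ∈ R^(3×1). The projector onto W = col(U) is P = U (U^T U)^(-1) U^T.
Compute U^T U =
  [11],
and U^T v = (18).
Solve U^T U · c = U^T v for the coefficients: c = (18/11). The projection is proj_W(v) = U c.
Check: (v - proj_W(v)) · u_1 = 0  (should be 0).
Result: proj_W(v) = (18/11, -54/11, -18/11).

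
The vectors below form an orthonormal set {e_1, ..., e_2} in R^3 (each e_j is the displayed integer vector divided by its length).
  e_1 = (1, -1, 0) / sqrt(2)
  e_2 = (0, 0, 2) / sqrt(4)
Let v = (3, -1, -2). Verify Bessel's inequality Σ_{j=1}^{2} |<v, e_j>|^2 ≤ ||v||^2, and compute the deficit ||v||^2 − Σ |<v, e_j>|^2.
Σ |<v, e_j>|^2 = 12; ||v||^2 = 14; deficit = 2

Write each e_j = u_j / sqrt(<u_j, u_j>) where u_j is the displayed integer vector. Then <v, e_j> = <v, u_j> / sqrt(<u_j, u_j>), so |<v, e_j>|^2 = <v, u_j>^2 / <u_j, u_j>.
Coefficients: <v, e_1> = 4/sqrt(2), <v, e_2> = -4/sqrt(4).
Square and sum: Σ |<v, e_j>|^2 = 12.
Compute ||v||^2 = v·v = 14.
Deficit = 14 − 12 = 2 ≥ 0, confirming Bessel's inequality. (The deficit equals ||v − Σ <v,e_j> e_j||^2, the squared distance from v to span{e_j}.)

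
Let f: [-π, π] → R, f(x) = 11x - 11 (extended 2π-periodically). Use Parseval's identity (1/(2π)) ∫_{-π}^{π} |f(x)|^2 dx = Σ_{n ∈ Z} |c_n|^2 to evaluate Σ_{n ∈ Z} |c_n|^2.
Σ |c_n|^2 = 121π^2/3 + 121

Expand and integrate term by term over [-π, π]:
  ∫ (11x)^2 dx = 121·(2π^3/3); ∫ 2·11·(-11)·x dx = 0 (odd integrand); ∫ (-11)^2 dx = 121·2π.
So (1/(2π)) ∫_{-π}^{π} (11x - 11)^2 dx = 121π^2/3 + 121 = 121π^2/3 + 121.
Parseval ⇒ Σ |c_n|^2 = 121π^2/3 + 121.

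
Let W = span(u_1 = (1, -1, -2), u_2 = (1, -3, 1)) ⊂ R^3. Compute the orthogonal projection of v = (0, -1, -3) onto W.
proj_W(v) = (63/62, -35/62, -84/31)

Set up U = [u_1 | ... | u_2] ∈ R^(3×2). The projector onto W = col(U) is P = U (U^T U)^(-1) U^T.
Compute U^T U =
  [6, 2]
  [2, 11],
and U^T v = (7, 0).
Solve U^T U · c = U^T v for the coefficients: c = (77/62, -7/31). The projection is proj_W(v) = U c.
Check: (v - proj_W(v)) · u_1 = 0  (should be 0).
Check: (v - proj_W(v)) · u_2 = 0  (should be 0).
Result: proj_W(v) = (63/62, -35/62, -84/31).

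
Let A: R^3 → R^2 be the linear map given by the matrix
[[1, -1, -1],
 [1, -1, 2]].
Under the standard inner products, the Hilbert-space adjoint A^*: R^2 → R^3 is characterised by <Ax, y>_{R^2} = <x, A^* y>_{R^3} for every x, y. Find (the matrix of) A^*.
A^* = A^T =
[[1, 1],
 [-1, -1],
 [-1, 2]]

For real matrices with standard dot products, the defining identity <Ax, y> = <x, A^* y> gives (Ax)^T y = x^T (A^*) y, i.e. x^T A^T y = x^T (A^*) y. Since this holds for all x, y, we must have A^* = A^T. Therefore
A^* =
[[1, 1],
 [-1, -1],
 [-1, 2]].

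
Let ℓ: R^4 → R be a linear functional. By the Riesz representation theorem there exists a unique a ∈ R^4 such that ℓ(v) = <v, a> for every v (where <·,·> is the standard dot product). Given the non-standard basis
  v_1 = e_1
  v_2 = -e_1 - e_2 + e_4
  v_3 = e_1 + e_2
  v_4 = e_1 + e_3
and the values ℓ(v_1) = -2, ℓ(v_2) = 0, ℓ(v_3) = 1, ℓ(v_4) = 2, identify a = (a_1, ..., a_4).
a = (-2, 3, 4, 1)

Write a = (a_1, ..., a_4) in the standard basis. For each basis vector v_i, ℓ(v_i) = <v_i, a> is a linear equation in the a_j's. Collect the n equations into a matrix system V a = ℓ, where row i of V is v_i (expressed in the standard basis). Since V is invertible (lower-triangular with 1s on the diagonal, up to permutation), solve by back-substitution:
  V =
[[1, 0, 0, 0],
 [-1, -1, 0, 1],
 [1, 1, 0, 0],
 [1, 0, 1, 0]]
  V a = (-2, 0, 1, 2)
Solving gives a = (-2, 3, 4, 1).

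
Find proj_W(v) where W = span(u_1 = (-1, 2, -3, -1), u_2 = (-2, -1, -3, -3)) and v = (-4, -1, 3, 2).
proj_W(v) = (33/67, -96/67, 117/67, 27/67)

Set up U = [u_1 | ... | u_2] ∈ R^(4×2). The projector onto W = col(U) is P = U (U^T U)^(-1) U^T.
Compute U^T U =
  [15, 12]
  [12, 23],
and U^T v = (-9, -6).
Solve U^T U · c = U^T v for the coefficients: c = (-45/67, 6/67). The projection is proj_W(v) = U c.
Check: (v - proj_W(v)) · u_1 = 0  (should be 0).
Check: (v - proj_W(v)) · u_2 = 0  (should be 0).
Result: proj_W(v) = (33/67, -96/67, 117/67, 27/67).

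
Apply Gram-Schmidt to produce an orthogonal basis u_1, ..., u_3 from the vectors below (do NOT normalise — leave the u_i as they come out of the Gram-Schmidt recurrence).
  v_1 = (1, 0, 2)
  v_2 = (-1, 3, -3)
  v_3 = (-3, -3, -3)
Orthogonal basis:
  u_1 = (1, 0, 2)
  u_2 = (2/5, 3, -1/5)
  u_3 = (-18/23, 3/23, 9/23)

Apply the Gram-Schmidt recurrence
  u_1 = v_1
  u_i = v_i − Σ_{j<i} ((v_i · u_j) / (u_j · u_j)) · u_j.

Step by step this gives:
  u_1 = (1, 0, 2)
  u_2 = (2/5, 3, -1/5)
  u_3 = (-18/23, 3/23, 9/23)

Orthogonality check:
  u_2 · u_1 = 0 (should be 0)
  u_3 · u_1 = 0 (should be 0)
  u_3 · u_2 = 0 (should be 0)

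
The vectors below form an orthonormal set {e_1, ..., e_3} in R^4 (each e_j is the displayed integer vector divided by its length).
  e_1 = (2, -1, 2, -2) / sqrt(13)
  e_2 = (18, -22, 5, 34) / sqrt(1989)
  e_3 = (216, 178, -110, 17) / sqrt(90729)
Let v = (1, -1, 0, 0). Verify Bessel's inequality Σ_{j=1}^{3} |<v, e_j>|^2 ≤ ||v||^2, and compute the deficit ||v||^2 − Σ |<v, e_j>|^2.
Σ |<v, e_j>|^2 = 897/593; ||v||^2 = 2; deficit = 289/593

Write each e_j = u_j / sqrt(<u_j, u_j>) where u_j is the displayed integer vector. Then <v, e_j> = <v, u_j> / sqrt(<u_j, u_j>), so |<v, e_j>|^2 = <v, u_j>^2 / <u_j, u_j>.
Coefficients: <v, e_1> = 3/sqrt(13), <v, e_2> = 40/sqrt(1989), <v, e_3> = 38/sqrt(90729).
Square and sum: Σ |<v, e_j>|^2 = 897/593.
Compute ||v||^2 = v·v = 2.
Deficit = 2 − 897/593 = 289/593 ≥ 0, confirming Bessel's inequality. (The deficit equals ||v − Σ <v,e_j> e_j||^2, the squared distance from v to span{e_j}.)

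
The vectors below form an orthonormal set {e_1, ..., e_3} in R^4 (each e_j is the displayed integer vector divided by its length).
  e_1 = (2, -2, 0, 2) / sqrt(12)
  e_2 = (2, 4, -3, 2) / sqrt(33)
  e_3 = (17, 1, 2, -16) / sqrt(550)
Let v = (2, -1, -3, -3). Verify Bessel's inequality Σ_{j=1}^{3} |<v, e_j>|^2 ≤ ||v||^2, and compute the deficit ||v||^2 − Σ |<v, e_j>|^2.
Σ |<v, e_j>|^2 = 21/2; ||v||^2 = 23; deficit = 25/2

Write each e_j = u_j / sqrt(<u_j, u_j>) where u_j is the displayed integer vector. Then <v, e_j> = <v, u_j> / sqrt(<u_j, u_j>), so |<v, e_j>|^2 = <v, u_j>^2 / <u_j, u_j>.
Coefficients: <v, e_1> = 0/sqrt(12), <v, e_2> = 3/sqrt(33), <v, e_3> = 75/sqrt(550).
Square and sum: Σ |<v, e_j>|^2 = 21/2.
Compute ||v||^2 = v·v = 23.
Deficit = 23 − 21/2 = 25/2 ≥ 0, confirming Bessel's inequality. (The deficit equals ||v − Σ <v,e_j> e_j||^2, the squared distance from v to span{e_j}.)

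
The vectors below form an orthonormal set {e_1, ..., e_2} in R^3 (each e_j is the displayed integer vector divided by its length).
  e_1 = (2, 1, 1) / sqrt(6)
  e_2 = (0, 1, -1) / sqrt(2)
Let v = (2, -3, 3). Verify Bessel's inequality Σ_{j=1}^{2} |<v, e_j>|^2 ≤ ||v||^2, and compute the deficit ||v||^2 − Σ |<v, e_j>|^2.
Σ |<v, e_j>|^2 = 62/3; ||v||^2 = 22; deficit = 4/3

Write each e_j = u_j / sqrt(<u_j, u_j>) where u_j is the displayed integer vector. Then <v, e_j> = <v, u_j> / sqrt(<u_j, u_j>), so |<v, e_j>|^2 = <v, u_j>^2 / <u_j, u_j>.
Coefficients: <v, e_1> = 4/sqrt(6), <v, e_2> = -6/sqrt(2).
Square and sum: Σ |<v, e_j>|^2 = 62/3.
Compute ||v||^2 = v·v = 22.
Deficit = 22 − 62/3 = 4/3 ≥ 0, confirming Bessel's inequality. (The deficit equals ||v − Σ <v,e_j> e_j||^2, the squared distance from v to span{e_j}.)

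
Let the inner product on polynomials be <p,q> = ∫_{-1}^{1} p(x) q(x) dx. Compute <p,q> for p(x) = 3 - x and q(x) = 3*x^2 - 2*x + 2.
<p,q> = 58/3

Expand the product: p(x)·q(x) = -3*x^3 + 11*x^2 - 8*x + 6.
∫_{-1}^{1} of each monomial x^k gives [2/(k+1) if k even, 0 if k odd]. Integrating term-by-term (or equivalently evaluating the antiderivative F(x) = -3*x^4/4 + 11*x^3/3 - 4*x^2 + 6*x at the endpoints):
  F(1) − F(−1) = 59/12 − (-173/12) = 58/3.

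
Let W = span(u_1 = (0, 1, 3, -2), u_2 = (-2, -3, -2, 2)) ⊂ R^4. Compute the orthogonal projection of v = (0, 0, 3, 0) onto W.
proj_W(v) = (-66/125, 12/125, 267/125, -156/125)

Set up U = [u_1 | ... | u_2] ∈ R^(4×2). The projector onto W = col(U) is P = U (U^T U)^(-1) U^T.
Compute U^T U =
  [14, -13]
  [-13, 21],
and U^T v = (9, -6).
Solve U^T U · c = U^T v for the coefficients: c = (111/125, 33/125). The projection is proj_W(v) = U c.
Check: (v - proj_W(v)) · u_1 = 0  (should be 0).
Check: (v - proj_W(v)) · u_2 = 0  (should be 0).
Result: proj_W(v) = (-66/125, 12/125, 267/125, -156/125).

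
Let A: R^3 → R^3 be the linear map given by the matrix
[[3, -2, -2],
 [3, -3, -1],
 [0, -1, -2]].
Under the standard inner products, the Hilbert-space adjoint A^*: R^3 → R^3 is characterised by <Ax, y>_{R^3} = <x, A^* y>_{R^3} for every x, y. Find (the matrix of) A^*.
A^* = A^T =
[[3, 3, 0],
 [-2, -3, -1],
 [-2, -1, -2]]

For real matrices with standard dot products, the defining identity <Ax, y> = <x, A^* y> gives (Ax)^T y = x^T (A^*) y, i.e. x^T A^T y = x^T (A^*) y. Since this holds for all x, y, we must have A^* = A^T. Therefore
A^* =
[[3, 3, 0],
 [-2, -3, -1],
 [-2, -1, -2]].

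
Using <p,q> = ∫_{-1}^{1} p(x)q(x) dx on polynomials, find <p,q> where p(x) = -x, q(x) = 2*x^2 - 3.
<p,q> = 0

Expand the product: p(x)·q(x) = -2*x^3 + 3*x.
∫_{-1}^{1} of each monomial x^k gives [2/(k+1) if k even, 0 if k odd]. Integrating term-by-term (or equivalently evaluating the antiderivative F(x) = -x^4/2 + 3*x^2/2 at the endpoints):
  F(1) − F(−1) = 1 − (1) = 0.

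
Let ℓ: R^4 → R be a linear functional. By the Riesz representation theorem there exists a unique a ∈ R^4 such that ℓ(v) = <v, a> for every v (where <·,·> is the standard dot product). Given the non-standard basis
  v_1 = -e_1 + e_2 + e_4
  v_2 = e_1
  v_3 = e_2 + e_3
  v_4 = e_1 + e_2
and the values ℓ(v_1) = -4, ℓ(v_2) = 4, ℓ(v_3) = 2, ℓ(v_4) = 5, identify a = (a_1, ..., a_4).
a = (4, 1, 1, -1)

Write a = (a_1, ..., a_4) in the standard basis. For each basis vector v_i, ℓ(v_i) = <v_i, a> is a linear equation in the a_j's. Collect the n equations into a matrix system V a = ℓ, where row i of V is v_i (expressed in the standard basis). Since V is invertible (lower-triangular with 1s on the diagonal, up to permutation), solve by back-substitution:
  V =
[[-1, 1, 0, 1],
 [1, 0, 0, 0],
 [0, 1, 1, 0],
 [1, 1, 0, 0]]
  V a = (-4, 4, 2, 5)
Solving gives a = (4, 1, 1, -1).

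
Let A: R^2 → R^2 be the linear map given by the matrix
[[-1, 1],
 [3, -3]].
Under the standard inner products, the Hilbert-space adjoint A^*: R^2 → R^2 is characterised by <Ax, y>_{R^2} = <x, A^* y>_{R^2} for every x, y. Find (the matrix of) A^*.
A^* = A^T =
[[-1, 3],
 [1, -3]]

For real matrices with standard dot products, the defining identity <Ax, y> = <x, A^* y> gives (Ax)^T y = x^T (A^*) y, i.e. x^T A^T y = x^T (A^*) y. Since this holds for all x, y, we must have A^* = A^T. Therefore
A^* =
[[-1, 3],
 [1, -3]].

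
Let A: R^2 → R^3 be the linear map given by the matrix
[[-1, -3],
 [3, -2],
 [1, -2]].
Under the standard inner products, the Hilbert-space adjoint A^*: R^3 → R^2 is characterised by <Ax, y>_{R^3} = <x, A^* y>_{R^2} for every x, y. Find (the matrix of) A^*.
A^* = A^T =
[[-1, 3, 1],
 [-3, -2, -2]]

For real matrices with standard dot products, the defining identity <Ax, y> = <x, A^* y> gives (Ax)^T y = x^T (A^*) y, i.e. x^T A^T y = x^T (A^*) y. Since this holds for all x, y, we must have A^* = A^T. Therefore
A^* =
[[-1, 3, 1],
 [-3, -2, -2]].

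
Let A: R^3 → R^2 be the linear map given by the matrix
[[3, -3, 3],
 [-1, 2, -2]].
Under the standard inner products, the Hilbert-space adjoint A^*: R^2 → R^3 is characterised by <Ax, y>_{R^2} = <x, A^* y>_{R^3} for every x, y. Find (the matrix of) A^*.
A^* = A^T =
[[3, -1],
 [-3, 2],
 [3, -2]]

For real matrices with standard dot products, the defining identity <Ax, y> = <x, A^* y> gives (Ax)^T y = x^T (A^*) y, i.e. x^T A^T y = x^T (A^*) y. Since this holds for all x, y, we must have A^* = A^T. Therefore
A^* =
[[3, -1],
 [-3, 2],
 [3, -2]].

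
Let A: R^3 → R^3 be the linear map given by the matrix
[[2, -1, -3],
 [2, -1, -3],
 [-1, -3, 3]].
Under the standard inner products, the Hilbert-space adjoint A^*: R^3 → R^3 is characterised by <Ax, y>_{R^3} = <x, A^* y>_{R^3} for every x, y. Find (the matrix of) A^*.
A^* = A^T =
[[2, 2, -1],
 [-1, -1, -3],
 [-3, -3, 3]]

For real matrices with standard dot products, the defining identity <Ax, y> = <x, A^* y> gives (Ax)^T y = x^T (A^*) y, i.e. x^T A^T y = x^T (A^*) y. Since this holds for all x, y, we must have A^* = A^T. Therefore
A^* =
[[2, 2, -1],
 [-1, -1, -3],
 [-3, -3, 3]].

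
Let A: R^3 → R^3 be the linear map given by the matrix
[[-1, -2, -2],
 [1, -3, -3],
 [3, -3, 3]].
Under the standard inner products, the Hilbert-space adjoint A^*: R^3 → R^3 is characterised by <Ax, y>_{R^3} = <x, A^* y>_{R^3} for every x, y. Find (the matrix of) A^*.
A^* = A^T =
[[-1, 1, 3],
 [-2, -3, -3],
 [-2, -3, 3]]

For real matrices with standard dot products, the defining identity <Ax, y> = <x, A^* y> gives (Ax)^T y = x^T (A^*) y, i.e. x^T A^T y = x^T (A^*) y. Since this holds for all x, y, we must have A^* = A^T. Therefore
A^* =
[[-1, 1, 3],
 [-2, -3, -3],
 [-2, -3, 3]].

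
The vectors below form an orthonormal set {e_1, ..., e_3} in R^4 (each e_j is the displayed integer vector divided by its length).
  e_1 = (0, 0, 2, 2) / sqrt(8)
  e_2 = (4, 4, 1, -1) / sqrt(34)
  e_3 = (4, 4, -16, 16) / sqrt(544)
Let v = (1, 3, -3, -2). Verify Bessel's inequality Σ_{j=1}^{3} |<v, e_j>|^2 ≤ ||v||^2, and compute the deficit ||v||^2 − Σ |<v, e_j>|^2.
Σ |<v, e_j>|^2 = 21; ||v||^2 = 23; deficit = 2

Write each e_j = u_j / sqrt(<u_j, u_j>) where u_j is the displayed integer vector. Then <v, e_j> = <v, u_j> / sqrt(<u_j, u_j>), so |<v, e_j>|^2 = <v, u_j>^2 / <u_j, u_j>.
Coefficients: <v, e_1> = -10/sqrt(8), <v, e_2> = 15/sqrt(34), <v, e_3> = 32/sqrt(544).
Square and sum: Σ |<v, e_j>|^2 = 21.
Compute ||v||^2 = v·v = 23.
Deficit = 23 − 21 = 2 ≥ 0, confirming Bessel's inequality. (The deficit equals ||v − Σ <v,e_j> e_j||^2, the squared distance from v to span{e_j}.)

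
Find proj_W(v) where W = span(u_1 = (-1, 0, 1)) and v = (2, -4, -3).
proj_W(v) = (5/2, 0, -5/2)

Set up U = [u_1 | ... | u_1] ∈ R^(3×1). The projector onto W = col(U) is P = U (U^T U)^(-1) U^T.
Compute U^T U =
  [2],
and U^T v = (-5).
Solve U^T U · c = U^T v for the coefficients: c = (-5/2). The projection is proj_W(v) = U c.
Check: (v - proj_W(v)) · u_1 = 0  (should be 0).
Result: proj_W(v) = (5/2, 0, -5/2).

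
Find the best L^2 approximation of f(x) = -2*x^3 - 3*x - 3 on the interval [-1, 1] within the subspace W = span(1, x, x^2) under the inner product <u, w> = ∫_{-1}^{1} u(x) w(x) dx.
g(x) = -21*x/5 - 3

The best approximation g ∈ W is the orthogonal projection of f onto W. Writing g = a_0 + a_1 x + a_2 x^2, the coefficients solve the normal equations G · a = b where
  G_{ij} = <φ_i, φ_j> and b_i = <f, φ_i>, with φ_0 = 1, φ_1 = x, φ_2 = x^2.
G =
  [2, 0, 2/3]
  [0, 2/3, 0]
  [2/3, 0, 2/5],
b = (-6, -14/5, -2).
Solving gives a_0 = -3, a_1 = -21/5, a_2 = 0, so
  g(x) = -21*x/5 - 3.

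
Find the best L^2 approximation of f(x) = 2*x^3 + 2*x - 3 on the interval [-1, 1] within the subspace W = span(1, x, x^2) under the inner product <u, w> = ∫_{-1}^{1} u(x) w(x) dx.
g(x) = 16*x/5 - 3

The best approximation g ∈ W is the orthogonal projection of f onto W. Writing g = a_0 + a_1 x + a_2 x^2, the coefficients solve the normal equations G · a = b where
  G_{ij} = <φ_i, φ_j> and b_i = <f, φ_i>, with φ_0 = 1, φ_1 = x, φ_2 = x^2.
G =
  [2, 0, 2/3]
  [0, 2/3, 0]
  [2/3, 0, 2/5],
b = (-6, 32/15, -2).
Solving gives a_0 = -3, a_1 = 16/5, a_2 = 0, so
  g(x) = 16*x/5 - 3.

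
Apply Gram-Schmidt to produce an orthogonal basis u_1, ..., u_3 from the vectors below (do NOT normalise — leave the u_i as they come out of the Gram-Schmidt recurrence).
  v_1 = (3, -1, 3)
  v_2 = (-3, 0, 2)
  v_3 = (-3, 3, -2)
Orthogonal basis:
  u_1 = (3, -1, 3)
  u_2 = (-48/19, -3/19, 47/19)
  u_3 = (33/119, 495/238, 99/238)

Apply the Gram-Schmidt recurrence
  u_1 = v_1
  u_i = v_i − Σ_{j<i} ((v_i · u_j) / (u_j · u_j)) · u_j.

Step by step this gives:
  u_1 = (3, -1, 3)
  u_2 = (-48/19, -3/19, 47/19)
  u_3 = (33/119, 495/238, 99/238)

Orthogonality check:
  u_2 · u_1 = 0 (should be 0)
  u_3 · u_1 = 0 (should be 0)
  u_3 · u_2 = 0 (should be 0)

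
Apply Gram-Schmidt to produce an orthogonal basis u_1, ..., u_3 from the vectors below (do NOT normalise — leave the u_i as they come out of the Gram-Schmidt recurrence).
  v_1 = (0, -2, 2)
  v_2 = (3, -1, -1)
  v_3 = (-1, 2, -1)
Orthogonal basis:
  u_1 = (0, -2, 2)
  u_2 = (3, -1, -1)
  u_3 = (1/11, 3/22, 3/22)

Apply the Gram-Schmidt recurrence
  u_1 = v_1
  u_i = v_i − Σ_{j<i} ((v_i · u_j) / (u_j · u_j)) · u_j.

Step by step this gives:
  u_1 = (0, -2, 2)
  u_2 = (3, -1, -1)
  u_3 = (1/11, 3/22, 3/22)

Orthogonality check:
  u_2 · u_1 = 0 (should be 0)
  u_3 · u_1 = 0 (should be 0)
  u_3 · u_2 = 0 (should be 0)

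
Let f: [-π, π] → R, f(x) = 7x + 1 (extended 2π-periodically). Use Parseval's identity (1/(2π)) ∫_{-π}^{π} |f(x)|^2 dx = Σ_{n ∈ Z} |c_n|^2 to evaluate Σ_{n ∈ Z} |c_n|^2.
Σ |c_n|^2 = 49π^2/3 + 1

Expand and integrate term by term over [-π, π]:
  ∫ (7x)^2 dx = 49·(2π^3/3); ∫ 2·7·(1)·x dx = 0 (odd integrand); ∫ 1^2 dx = 1·2π.
So (1/(2π)) ∫_{-π}^{π} (7x + 1)^2 dx = 49π^2/3 + 1 = 49π^2/3 + 1.
Parseval ⇒ Σ |c_n|^2 = 49π^2/3 + 1.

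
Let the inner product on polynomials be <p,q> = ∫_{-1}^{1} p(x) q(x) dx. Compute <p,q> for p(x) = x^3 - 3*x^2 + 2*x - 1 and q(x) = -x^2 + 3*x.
<p,q> = 106/15

Expand the product: p(x)·q(x) = -x^5 + 6*x^4 - 11*x^3 + 7*x^2 - 3*x.
∫_{-1}^{1} of each monomial x^k gives [2/(k+1) if k even, 0 if k odd]. Integrating term-by-term (or equivalently evaluating the antiderivative F(x) = -x^6/6 + 6*x^5/5 - 11*x^4/4 + 7*x^3/3 - 3*x^2/2 at the endpoints):
  F(1) − F(−1) = -53/60 − (-159/20) = 106/15.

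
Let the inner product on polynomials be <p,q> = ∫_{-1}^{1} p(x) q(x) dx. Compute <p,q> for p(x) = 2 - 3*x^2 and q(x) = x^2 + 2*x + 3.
<p,q> = 92/15

Expand the product: p(x)·q(x) = -3*x^4 - 6*x^3 - 7*x^2 + 4*x + 6.
∫_{-1}^{1} of each monomial x^k gives [2/(k+1) if k even, 0 if k odd]. Integrating term-by-term (or equivalently evaluating the antiderivative F(x) = -3*x^5/5 - 3*x^4/2 - 7*x^3/3 + 2*x^2 + 6*x at the endpoints):
  F(1) − F(−1) = 107/30 − (-77/30) = 92/15.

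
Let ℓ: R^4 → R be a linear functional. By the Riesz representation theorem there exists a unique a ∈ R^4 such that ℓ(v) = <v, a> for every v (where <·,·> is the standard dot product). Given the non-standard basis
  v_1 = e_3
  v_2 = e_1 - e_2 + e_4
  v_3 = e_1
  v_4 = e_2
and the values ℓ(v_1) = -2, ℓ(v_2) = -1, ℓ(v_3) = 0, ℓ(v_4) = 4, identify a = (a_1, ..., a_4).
a = (0, 4, -2, 3)

Write a = (a_1, ..., a_4) in the standard basis. For each basis vector v_i, ℓ(v_i) = <v_i, a> is a linear equation in the a_j's. Collect the n equations into a matrix system V a = ℓ, where row i of V is v_i (expressed in the standard basis). Since V is invertible (lower-triangular with 1s on the diagonal, up to permutation), solve by back-substitution:
  V =
[[0, 0, 1, 0],
 [1, -1, 0, 1],
 [1, 0, 0, 0],
 [0, 1, 0, 0]]
  V a = (-2, -1, 0, 4)
Solving gives a = (0, 4, -2, 3).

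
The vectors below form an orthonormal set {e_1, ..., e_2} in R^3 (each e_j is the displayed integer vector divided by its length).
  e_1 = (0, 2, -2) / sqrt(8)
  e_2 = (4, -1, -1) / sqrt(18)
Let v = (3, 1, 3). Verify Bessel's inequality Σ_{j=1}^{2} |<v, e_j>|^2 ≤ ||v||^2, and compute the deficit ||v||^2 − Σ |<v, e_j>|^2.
Σ |<v, e_j>|^2 = 50/9; ||v||^2 = 19; deficit = 121/9

Write each e_j = u_j / sqrt(<u_j, u_j>) where u_j is the displayed integer vector. Then <v, e_j> = <v, u_j> / sqrt(<u_j, u_j>), so |<v, e_j>|^2 = <v, u_j>^2 / <u_j, u_j>.
Coefficients: <v, e_1> = -4/sqrt(8), <v, e_2> = 8/sqrt(18).
Square and sum: Σ |<v, e_j>|^2 = 50/9.
Compute ||v||^2 = v·v = 19.
Deficit = 19 − 50/9 = 121/9 ≥ 0, confirming Bessel's inequality. (The deficit equals ||v − Σ <v,e_j> e_j||^2, the squared distance from v to span{e_j}.)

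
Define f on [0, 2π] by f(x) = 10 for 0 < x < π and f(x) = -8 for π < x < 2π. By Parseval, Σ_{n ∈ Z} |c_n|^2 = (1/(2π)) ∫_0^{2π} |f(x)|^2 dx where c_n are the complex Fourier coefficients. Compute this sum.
Σ |c_n|^2 = 82

Parseval equates the L^2 energy of f (normalised by 1/(2π)) with the ℓ^2 sum of its Fourier coefficients: (1/(2π)) ∫_0^{2π} |f|^2 = Σ |c_n|^2.
Compute the left side: (1/(2π)) [∫_0^π 10^2 dx + ∫_π^{2π} (-8)^2 dx] = (1/(2π)) · (100π + 64π) = (100 + 64)/2 = 82.
So Σ_{n ∈ Z} |c_n|^2 = 82.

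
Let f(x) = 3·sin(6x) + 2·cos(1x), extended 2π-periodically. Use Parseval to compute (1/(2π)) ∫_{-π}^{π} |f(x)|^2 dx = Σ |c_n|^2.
Σ |c_n|^2 = 13/2

Expand |f|^2 and use orthogonality of {sin(nx), cos(mx)} on [-π, π]:
  ∫_{-π}^{π} sin(nx)^2 dx = π, ∫ cos(mx)^2 dx = π, and cross terms integrate to 0.
So ∫_{-π}^{π} f(x)^2 dx = 3^2 · π + 2^2 · π = (9 + 4)π.
Divide by 2π: (9 + 4)/2 = 13/2.
By Parseval, this equals Σ |c_n|^2.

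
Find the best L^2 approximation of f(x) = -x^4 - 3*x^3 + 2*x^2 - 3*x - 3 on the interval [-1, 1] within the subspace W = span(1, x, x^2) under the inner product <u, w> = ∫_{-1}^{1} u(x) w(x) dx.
g(x) = 8*x^2/7 - 24*x/5 - 102/35

The best approximation g ∈ W is the orthogonal projection of f onto W. Writing g = a_0 + a_1 x + a_2 x^2, the coefficients solve the normal equations G · a = b where
  G_{ij} = <φ_i, φ_j> and b_i = <f, φ_i>, with φ_0 = 1, φ_1 = x, φ_2 = x^2.
G =
  [2, 0, 2/3]
  [0, 2/3, 0]
  [2/3, 0, 2/5],
b = (-76/15, -16/5, -52/35).
Solving gives a_0 = -102/35, a_1 = -24/5, a_2 = 8/7, so
  g(x) = 8*x^2/7 - 24*x/5 - 102/35.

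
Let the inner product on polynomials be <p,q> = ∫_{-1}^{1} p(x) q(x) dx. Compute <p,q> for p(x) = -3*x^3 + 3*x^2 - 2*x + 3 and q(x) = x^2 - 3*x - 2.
<p,q> = -26/5

Expand the product: p(x)·q(x) = -3*x^5 + 12*x^4 - 5*x^3 + 3*x^2 - 5*x - 6.
∫_{-1}^{1} of each monomial x^k gives [2/(k+1) if k even, 0 if k odd]. Integrating term-by-term (or equivalently evaluating the antiderivative F(x) = -x^6/2 + 12*x^5/5 - 5*x^4/4 + x^3 - 5*x^2/2 - 6*x at the endpoints):
  F(1) − F(−1) = -137/20 − (-33/20) = -26/5.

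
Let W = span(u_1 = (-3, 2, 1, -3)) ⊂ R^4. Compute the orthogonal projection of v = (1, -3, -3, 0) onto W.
proj_W(v) = (36/23, -24/23, -12/23, 36/23)

Set up U = [u_1 | ... | u_1] ∈ R^(4×1). The projector onto W = col(U) is P = U (U^T U)^(-1) U^T.
Compute U^T U =
  [23],
and U^T v = (-12).
Solve U^T U · c = U^T v for the coefficients: c = (-12/23). The projection is proj_W(v) = U c.
Check: (v - proj_W(v)) · u_1 = 0  (should be 0).
Result: proj_W(v) = (36/23, -24/23, -12/23, 36/23).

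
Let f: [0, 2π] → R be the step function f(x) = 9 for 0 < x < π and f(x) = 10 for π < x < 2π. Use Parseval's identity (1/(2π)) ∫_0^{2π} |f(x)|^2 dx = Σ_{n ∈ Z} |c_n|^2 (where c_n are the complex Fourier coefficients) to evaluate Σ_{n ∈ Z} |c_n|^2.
Σ |c_n|^2 = 181/2

Parseval equates the L^2 energy of f (normalised by 1/(2π)) with the ℓ^2 sum of its Fourier coefficients: (1/(2π)) ∫_0^{2π} |f|^2 = Σ |c_n|^2.
Compute the left side: (1/(2π)) [∫_0^π 9^2 dx + ∫_π^{2π} 10^2 dx] = (1/(2π)) · (81π + 100π) = (81 + 100)/2 = 181/2.
So Σ_{n ∈ Z} |c_n|^2 = 181/2.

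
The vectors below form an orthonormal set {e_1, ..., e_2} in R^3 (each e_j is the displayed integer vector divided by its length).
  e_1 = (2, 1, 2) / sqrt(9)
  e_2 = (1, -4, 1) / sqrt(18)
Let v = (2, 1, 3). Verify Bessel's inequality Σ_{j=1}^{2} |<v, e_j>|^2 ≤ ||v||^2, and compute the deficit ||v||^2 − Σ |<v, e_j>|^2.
Σ |<v, e_j>|^2 = 27/2; ||v||^2 = 14; deficit = 1/2

Write each e_j = u_j / sqrt(<u_j, u_j>) where u_j is the displayed integer vector. Then <v, e_j> = <v, u_j> / sqrt(<u_j, u_j>), so |<v, e_j>|^2 = <v, u_j>^2 / <u_j, u_j>.
Coefficients: <v, e_1> = 11/sqrt(9), <v, e_2> = 1/sqrt(18).
Square and sum: Σ |<v, e_j>|^2 = 27/2.
Compute ||v||^2 = v·v = 14.
Deficit = 14 − 27/2 = 1/2 ≥ 0, confirming Bessel's inequality. (The deficit equals ||v − Σ <v,e_j> e_j||^2, the squared distance from v to span{e_j}.)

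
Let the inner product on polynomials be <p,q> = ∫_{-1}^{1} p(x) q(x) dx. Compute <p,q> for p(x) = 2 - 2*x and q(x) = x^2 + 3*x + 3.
<p,q> = 28/3

Expand the product: p(x)·q(x) = -2*x^3 - 4*x^2 + 6.
∫_{-1}^{1} of each monomial x^k gives [2/(k+1) if k even, 0 if k odd]. Integrating term-by-term (or equivalently evaluating the antiderivative F(x) = -x^4/2 - 4*x^3/3 + 6*x at the endpoints):
  F(1) − F(−1) = 25/6 − (-31/6) = 28/3.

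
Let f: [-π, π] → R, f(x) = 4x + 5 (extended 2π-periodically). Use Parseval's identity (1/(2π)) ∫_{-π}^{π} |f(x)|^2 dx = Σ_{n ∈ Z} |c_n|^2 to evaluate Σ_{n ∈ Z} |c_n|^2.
Σ |c_n|^2 = 16π^2/3 + 25

Expand and integrate term by term over [-π, π]:
  ∫ (4x)^2 dx = 16·(2π^3/3); ∫ 2·4·(5)·x dx = 0 (odd integrand); ∫ 5^2 dx = 25·2π.
So (1/(2π)) ∫_{-π}^{π} (4x + 5)^2 dx = 16π^2/3 + 25 = 16π^2/3 + 25.
Parseval ⇒ Σ |c_n|^2 = 16π^2/3 + 25.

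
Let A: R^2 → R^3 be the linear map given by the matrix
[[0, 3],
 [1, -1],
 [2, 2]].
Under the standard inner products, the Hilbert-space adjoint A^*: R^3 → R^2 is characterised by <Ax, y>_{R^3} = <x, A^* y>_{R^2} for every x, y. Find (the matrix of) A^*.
A^* = A^T =
[[0, 1, 2],
 [3, -1, 2]]

For real matrices with standard dot products, the defining identity <Ax, y> = <x, A^* y> gives (Ax)^T y = x^T (A^*) y, i.e. x^T A^T y = x^T (A^*) y. Since this holds for all x, y, we must have A^* = A^T. Therefore
A^* =
[[0, 1, 2],
 [3, -1, 2]].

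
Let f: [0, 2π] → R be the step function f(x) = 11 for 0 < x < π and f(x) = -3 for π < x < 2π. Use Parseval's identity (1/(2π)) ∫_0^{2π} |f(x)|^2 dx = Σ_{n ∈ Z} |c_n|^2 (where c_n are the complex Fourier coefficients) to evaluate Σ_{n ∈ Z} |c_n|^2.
Σ |c_n|^2 = 65

Parseval equates the L^2 energy of f (normalised by 1/(2π)) with the ℓ^2 sum of its Fourier coefficients: (1/(2π)) ∫_0^{2π} |f|^2 = Σ |c_n|^2.
Compute the left side: (1/(2π)) [∫_0^π 11^2 dx + ∫_π^{2π} (-3)^2 dx] = (1/(2π)) · (121π + 9π) = (121 + 9)/2 = 65.
So Σ_{n ∈ Z} |c_n|^2 = 65.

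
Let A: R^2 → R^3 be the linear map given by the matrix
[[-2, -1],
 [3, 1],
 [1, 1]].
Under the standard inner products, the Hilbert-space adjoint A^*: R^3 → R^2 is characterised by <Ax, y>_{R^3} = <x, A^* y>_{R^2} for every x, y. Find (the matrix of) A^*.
A^* = A^T =
[[-2, 3, 1],
 [-1, 1, 1]]

For real matrices with standard dot products, the defining identity <Ax, y> = <x, A^* y> gives (Ax)^T y = x^T (A^*) y, i.e. x^T A^T y = x^T (A^*) y. Since this holds for all x, y, we must have A^* = A^T. Therefore
A^* =
[[-2, 3, 1],
 [-1, 1, 1]].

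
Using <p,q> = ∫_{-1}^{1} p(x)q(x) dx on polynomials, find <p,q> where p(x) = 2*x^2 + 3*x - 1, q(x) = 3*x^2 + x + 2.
<p,q> = 16/15

Expand the product: p(x)·q(x) = 6*x^4 + 11*x^3 + 4*x^2 + 5*x - 2.
∫_{-1}^{1} of each monomial x^k gives [2/(k+1) if k even, 0 if k odd]. Integrating term-by-term (or equivalently evaluating the antiderivative F(x) = 6*x^5/5 + 11*x^4/4 + 4*x^3/3 + 5*x^2/2 - 2*x at the endpoints):
  F(1) − F(−1) = 347/60 − (283/60) = 16/15.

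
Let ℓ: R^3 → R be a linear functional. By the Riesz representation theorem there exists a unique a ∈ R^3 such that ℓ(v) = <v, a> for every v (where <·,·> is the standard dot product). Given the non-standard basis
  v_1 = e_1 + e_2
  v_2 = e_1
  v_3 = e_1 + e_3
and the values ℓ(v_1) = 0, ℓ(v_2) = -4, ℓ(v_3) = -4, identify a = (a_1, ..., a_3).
a = (-4, 4, 0)

Write a = (a_1, ..., a_3) in the standard basis. For each basis vector v_i, ℓ(v_i) = <v_i, a> is a linear equation in the a_j's. Collect the n equations into a matrix system V a = ℓ, where row i of V is v_i (expressed in the standard basis). Since V is invertible (lower-triangular with 1s on the diagonal, up to permutation), solve by back-substitution:
  V =
[[1, 1, 0],
 [1, 0, 0],
 [1, 0, 1]]
  V a = (0, -4, -4)
Solving gives a = (-4, 4, 0).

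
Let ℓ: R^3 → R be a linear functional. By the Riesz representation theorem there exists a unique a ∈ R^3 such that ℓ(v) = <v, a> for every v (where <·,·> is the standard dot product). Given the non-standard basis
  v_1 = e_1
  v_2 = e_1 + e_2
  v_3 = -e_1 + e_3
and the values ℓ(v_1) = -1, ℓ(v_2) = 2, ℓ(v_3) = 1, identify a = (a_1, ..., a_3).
a = (-1, 3, 0)

Write a = (a_1, ..., a_3) in the standard basis. For each basis vector v_i, ℓ(v_i) = <v_i, a> is a linear equation in the a_j's. Collect the n equations into a matrix system V a = ℓ, where row i of V is v_i (expressed in the standard basis). Since V is invertible (lower-triangular with 1s on the diagonal, up to permutation), solve by back-substitution:
  V =
[[1, 0, 0],
 [1, 1, 0],
 [-1, 0, 1]]
  V a = (-1, 2, 1)
Solving gives a = (-1, 3, 0).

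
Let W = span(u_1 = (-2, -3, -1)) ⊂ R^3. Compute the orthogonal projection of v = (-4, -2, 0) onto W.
proj_W(v) = (-2, -3, -1)

Set up U = [u_1 | ... | u_1] ∈ R^(3×1). The projector onto W = col(U) is P = U (U^T U)^(-1) U^T.
Compute U^T U =
  [14],
and U^T v = (14).
Solve U^T U · c = U^T v for the coefficients: c = (1). The projection is proj_W(v) = U c.
Check: (v - proj_W(v)) · u_1 = 0  (should be 0).
Result: proj_W(v) = (-2, -3, -1).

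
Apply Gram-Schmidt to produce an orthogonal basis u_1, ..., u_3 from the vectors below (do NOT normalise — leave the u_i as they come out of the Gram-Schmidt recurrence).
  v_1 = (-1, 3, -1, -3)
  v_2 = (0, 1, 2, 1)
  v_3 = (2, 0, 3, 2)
Orthogonal basis:
  u_1 = (-1, 3, -1, -3)
  u_2 = (-1/10, 13/10, 19/10, 7/10)
  u_3 = (91/58, 3/29, 11/58, -14/29)

Apply the Gram-Schmidt recurrence
  u_1 = v_1
  u_i = v_i − Σ_{j<i} ((v_i · u_j) / (u_j · u_j)) · u_j.

Step by step this gives:
  u_1 = (-1, 3, -1, -3)
  u_2 = (-1/10, 13/10, 19/10, 7/10)
  u_3 = (91/58, 3/29, 11/58, -14/29)

Orthogonality check:
  u_2 · u_1 = 0 (should be 0)
  u_3 · u_1 = 0 (should be 0)
  u_3 · u_2 = 0 (should be 0)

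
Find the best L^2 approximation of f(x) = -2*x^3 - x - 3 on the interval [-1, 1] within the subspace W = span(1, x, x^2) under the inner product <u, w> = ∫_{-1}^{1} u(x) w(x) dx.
g(x) = -11*x/5 - 3

The best approximation g ∈ W is the orthogonal projection of f onto W. Writing g = a_0 + a_1 x + a_2 x^2, the coefficients solve the normal equations G · a = b where
  G_{ij} = <φ_i, φ_j> and b_i = <f, φ_i>, with φ_0 = 1, φ_1 = x, φ_2 = x^2.
G =
  [2, 0, 2/3]
  [0, 2/3, 0]
  [2/3, 0, 2/5],
b = (-6, -22/15, -2).
Solving gives a_0 = -3, a_1 = -11/5, a_2 = 0, so
  g(x) = -11*x/5 - 3.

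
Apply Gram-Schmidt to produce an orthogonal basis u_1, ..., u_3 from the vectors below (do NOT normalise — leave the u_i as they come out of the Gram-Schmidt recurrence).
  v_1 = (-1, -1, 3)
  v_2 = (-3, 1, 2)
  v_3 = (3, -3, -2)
Orthogonal basis:
  u_1 = (-1, -1, 3)
  u_2 = (-25/11, 19/11, -2/11)
  u_3 = (-7/9, -49/45, -28/45)

Apply the Gram-Schmidt recurrence
  u_1 = v_1
  u_i = v_i − Σ_{j<i} ((v_i · u_j) / (u_j · u_j)) · u_j.

Step by step this gives:
  u_1 = (-1, -1, 3)
  u_2 = (-25/11, 19/11, -2/11)
  u_3 = (-7/9, -49/45, -28/45)

Orthogonality check:
  u_2 · u_1 = 0 (should be 0)
  u_3 · u_1 = 0 (should be 0)
  u_3 · u_2 = 0 (should be 0)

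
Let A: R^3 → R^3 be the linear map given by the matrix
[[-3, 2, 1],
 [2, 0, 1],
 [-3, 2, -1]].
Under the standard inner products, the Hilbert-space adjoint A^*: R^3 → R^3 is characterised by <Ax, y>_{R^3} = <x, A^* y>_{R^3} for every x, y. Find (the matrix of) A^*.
A^* = A^T =
[[-3, 2, -3],
 [2, 0, 2],
 [1, 1, -1]]

For real matrices with standard dot products, the defining identity <Ax, y> = <x, A^* y> gives (Ax)^T y = x^T (A^*) y, i.e. x^T A^T y = x^T (A^*) y. Since this holds for all x, y, we must have A^* = A^T. Therefore
A^* =
[[-3, 2, -3],
 [2, 0, 2],
 [1, 1, -1]].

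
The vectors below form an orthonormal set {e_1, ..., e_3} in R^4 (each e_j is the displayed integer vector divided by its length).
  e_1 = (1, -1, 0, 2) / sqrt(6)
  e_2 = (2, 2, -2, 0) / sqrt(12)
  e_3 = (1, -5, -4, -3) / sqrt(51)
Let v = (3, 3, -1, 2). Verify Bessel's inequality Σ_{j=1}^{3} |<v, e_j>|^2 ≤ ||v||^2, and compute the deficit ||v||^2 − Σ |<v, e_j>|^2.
Σ |<v, e_j>|^2 = 1165/51; ||v||^2 = 23; deficit = 8/51

Write each e_j = u_j / sqrt(<u_j, u_j>) where u_j is the displayed integer vector. Then <v, e_j> = <v, u_j> / sqrt(<u_j, u_j>), so |<v, e_j>|^2 = <v, u_j>^2 / <u_j, u_j>.
Coefficients: <v, e_1> = 4/sqrt(6), <v, e_2> = 14/sqrt(12), <v, e_3> = -14/sqrt(51).
Square and sum: Σ |<v, e_j>|^2 = 1165/51.
Compute ||v||^2 = v·v = 23.
Deficit = 23 − 1165/51 = 8/51 ≥ 0, confirming Bessel's inequality. (The deficit equals ||v − Σ <v,e_j> e_j||^2, the squared distance from v to span{e_j}.)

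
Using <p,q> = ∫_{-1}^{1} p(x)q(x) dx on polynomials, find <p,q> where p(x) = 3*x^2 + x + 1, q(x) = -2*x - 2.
<p,q> = -28/3

Expand the product: p(x)·q(x) = -6*x^3 - 8*x^2 - 4*x - 2.
∫_{-1}^{1} of each monomial x^k gives [2/(k+1) if k even, 0 if k odd]. Integrating term-by-term (or equivalently evaluating the antiderivative F(x) = -3*x^4/2 - 8*x^3/3 - 2*x^2 - 2*x at the endpoints):
  F(1) − F(−1) = -49/6 − (7/6) = -28/3.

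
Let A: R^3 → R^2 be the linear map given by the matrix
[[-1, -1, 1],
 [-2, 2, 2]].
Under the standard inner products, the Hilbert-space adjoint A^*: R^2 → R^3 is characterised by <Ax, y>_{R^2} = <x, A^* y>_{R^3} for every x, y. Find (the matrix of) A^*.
A^* = A^T =
[[-1, -2],
 [-1, 2],
 [1, 2]]

For real matrices with standard dot products, the defining identity <Ax, y> = <x, A^* y> gives (Ax)^T y = x^T (A^*) y, i.e. x^T A^T y = x^T (A^*) y. Since this holds for all x, y, we must have A^* = A^T. Therefore
A^* =
[[-1, -2],
 [-1, 2],
 [1, 2]].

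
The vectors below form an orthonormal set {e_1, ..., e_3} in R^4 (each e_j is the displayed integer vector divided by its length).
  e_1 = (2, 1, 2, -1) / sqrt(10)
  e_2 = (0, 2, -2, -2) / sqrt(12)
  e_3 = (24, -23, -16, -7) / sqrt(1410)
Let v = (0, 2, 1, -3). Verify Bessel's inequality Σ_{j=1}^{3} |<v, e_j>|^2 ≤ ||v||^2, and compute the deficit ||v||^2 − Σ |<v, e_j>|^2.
Σ |<v, e_j>|^2 = 537/47; ||v||^2 = 14; deficit = 121/47

Write each e_j = u_j / sqrt(<u_j, u_j>) where u_j is the displayed integer vector. Then <v, e_j> = <v, u_j> / sqrt(<u_j, u_j>), so |<v, e_j>|^2 = <v, u_j>^2 / <u_j, u_j>.
Coefficients: <v, e_1> = 7/sqrt(10), <v, e_2> = 8/sqrt(12), <v, e_3> = -41/sqrt(1410).
Square and sum: Σ |<v, e_j>|^2 = 537/47.
Compute ||v||^2 = v·v = 14.
Deficit = 14 − 537/47 = 121/47 ≥ 0, confirming Bessel's inequality. (The deficit equals ||v − Σ <v,e_j> e_j||^2, the squared distance from v to span{e_j}.)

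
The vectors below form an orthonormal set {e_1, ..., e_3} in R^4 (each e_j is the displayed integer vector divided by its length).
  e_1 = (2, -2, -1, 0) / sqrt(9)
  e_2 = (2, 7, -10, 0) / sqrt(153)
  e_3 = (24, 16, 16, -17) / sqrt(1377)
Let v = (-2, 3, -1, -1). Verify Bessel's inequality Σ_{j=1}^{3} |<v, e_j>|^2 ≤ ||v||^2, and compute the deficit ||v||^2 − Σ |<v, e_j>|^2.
Σ |<v, e_j>|^2 = 1115/81; ||v||^2 = 15; deficit = 100/81

Write each e_j = u_j / sqrt(<u_j, u_j>) where u_j is the displayed integer vector. Then <v, e_j> = <v, u_j> / sqrt(<u_j, u_j>), so |<v, e_j>|^2 = <v, u_j>^2 / <u_j, u_j>.
Coefficients: <v, e_1> = -9/sqrt(9), <v, e_2> = 27/sqrt(153), <v, e_3> = 1/sqrt(1377).
Square and sum: Σ |<v, e_j>|^2 = 1115/81.
Compute ||v||^2 = v·v = 15.
Deficit = 15 − 1115/81 = 100/81 ≥ 0, confirming Bessel's inequality. (The deficit equals ||v − Σ <v,e_j> e_j||^2, the squared distance from v to span{e_j}.)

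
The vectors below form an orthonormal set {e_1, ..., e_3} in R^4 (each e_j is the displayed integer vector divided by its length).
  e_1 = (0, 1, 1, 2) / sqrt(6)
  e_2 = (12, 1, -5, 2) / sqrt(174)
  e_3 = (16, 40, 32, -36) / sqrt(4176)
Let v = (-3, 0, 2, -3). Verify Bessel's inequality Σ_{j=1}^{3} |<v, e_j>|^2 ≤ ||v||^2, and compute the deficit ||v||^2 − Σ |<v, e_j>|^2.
Σ |<v, e_j>|^2 = 197/9; ||v||^2 = 22; deficit = 1/9

Write each e_j = u_j / sqrt(<u_j, u_j>) where u_j is the displayed integer vector. Then <v, e_j> = <v, u_j> / sqrt(<u_j, u_j>), so |<v, e_j>|^2 = <v, u_j>^2 / <u_j, u_j>.
Coefficients: <v, e_1> = -4/sqrt(6), <v, e_2> = -52/sqrt(174), <v, e_3> = 124/sqrt(4176).
Square and sum: Σ |<v, e_j>|^2 = 197/9.
Compute ||v||^2 = v·v = 22.
Deficit = 22 − 197/9 = 1/9 ≥ 0, confirming Bessel's inequality. (The deficit equals ||v − Σ <v,e_j> e_j||^2, the squared distance from v to span{e_j}.)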